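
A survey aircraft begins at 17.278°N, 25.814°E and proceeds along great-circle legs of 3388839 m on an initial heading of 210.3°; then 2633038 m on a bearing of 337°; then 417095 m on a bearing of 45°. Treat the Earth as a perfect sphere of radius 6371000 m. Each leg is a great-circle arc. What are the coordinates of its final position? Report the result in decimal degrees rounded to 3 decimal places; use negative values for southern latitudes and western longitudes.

latitude 15.129°, longitude 4.282°

Apply the spherical direct solution leg by leg, carrying full precision between legs.
Leg 1: from (17.278°, 25.814°), δ = 3388839/6371000 = 0.531916 rad, θ = 210.3° → φ = -9.333°, λ = 10.784°.
Leg 2: from (-9.333°, 10.784°), δ = 2633038/6371000 = 0.413285 rad, θ = 337° → φ = 12.491°, λ = 1.535°.
Leg 3: from (12.491°, 1.535°), δ = 417095/6371000 = 0.065468 rad, θ = 45° → φ = 15.129°, λ = 4.282°.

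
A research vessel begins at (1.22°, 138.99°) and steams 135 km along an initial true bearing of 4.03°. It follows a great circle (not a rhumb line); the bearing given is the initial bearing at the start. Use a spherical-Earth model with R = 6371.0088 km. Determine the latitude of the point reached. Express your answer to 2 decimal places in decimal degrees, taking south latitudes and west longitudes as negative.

latitude 2.43°

Central angle δ = d/R = 0.021190 rad.
Converting: φ₁ = 0.021293 rad, θ = 0.070337 rad.
Destination latitude: φ₂ = arcsin( sin φ₁ cos δ + cos φ₁ sin δ cos θ ) = arcsin(0.042418) = 2.43°.
Δλ = atan2( sin θ sin δ cos φ₁ , cos δ − sin φ₁ sin φ₂ ) = atan2(0.001489, 0.998872) = 0.001490 rad = 0.09°.
λ₂ = λ₁ + Δλ = 139.08°.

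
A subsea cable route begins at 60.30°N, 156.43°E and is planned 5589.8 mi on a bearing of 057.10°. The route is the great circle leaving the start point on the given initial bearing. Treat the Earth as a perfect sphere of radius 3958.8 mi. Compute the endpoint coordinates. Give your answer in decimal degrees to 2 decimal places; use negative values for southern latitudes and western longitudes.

Angular distance δ = d/R = 5589.8 / 3958.8 = 1.411994 rad.
Converting: φ₁ = 1.052434 rad, θ = 0.996583 rad.
sin φ₂ = sin φ₁ cos δ + cos φ₁ sin δ cos θ = (0.868632)(0.158136) + (0.495459)(0.987417)(0.543174) = 0.403096
φ₂ = asin(0.403096) = 0.414898 rad = 23.77°.
Δλ = atan2( sin θ sin δ cos φ₁ , cos δ − sin φ₁ sin φ₂ ) = atan2(0.410763, -0.192006) = 2.008057 rad = 115.05°.
λ₂ = 156.43° + 115.05° = 271.48°, normalized to (−180°, 180°] → -88.52°.

latitude 23.77°, longitude -88.52°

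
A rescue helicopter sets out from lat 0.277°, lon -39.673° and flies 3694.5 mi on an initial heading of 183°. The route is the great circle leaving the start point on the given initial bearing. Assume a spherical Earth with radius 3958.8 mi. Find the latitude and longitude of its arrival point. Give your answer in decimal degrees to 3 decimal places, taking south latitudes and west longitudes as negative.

The arc subtends δ = 3694.5/3958.8 = 0.933237 rad at the centre.
Start latitude φ₁ = 0.004835 rad; initial bearing θ = 3.193953 rad.
Applying the spherical law of cosines for sides, sin φ₂ = sin φ₁ cos δ + cos φ₁ sin δ cos θ = -0.799563, so φ₂ = -53.088°.
For the longitude increment, Δλ = atan2( sin θ sin δ cos φ₁, cos δ − sin φ₁ sin φ₂ ) = atan2(-0.042054, 0.599101) = -4.015°.
λ₂ = -39.673° + -4.015° = -43.688°.

latitude -53.088°, longitude -43.688°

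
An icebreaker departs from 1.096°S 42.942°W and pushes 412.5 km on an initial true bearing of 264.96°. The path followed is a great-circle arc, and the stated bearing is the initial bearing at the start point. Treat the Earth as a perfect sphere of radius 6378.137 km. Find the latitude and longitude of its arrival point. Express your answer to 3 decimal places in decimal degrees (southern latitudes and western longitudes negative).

Angular distance δ = d/R = 412.5 / 6378.137 = 0.064674 rad.
With φ₁ = -1.096° = -0.019129 rad and θ = 264.96° = 4.624424 rad:
Destination latitude: φ₂ = arcsin( sin φ₁ cos δ + cos φ₁ sin δ cos θ ) = arcsin(-0.024764) = -1.419°.
For the longitude increment, Δλ = atan2( sin θ sin δ cos φ₁, cos δ − sin φ₁ sin φ₂ ) = atan2(-0.064367, 0.997436) = -3.692°.
λ₂ = -42.942° + -3.692° = -46.634°.

latitude -1.419°, longitude -46.634°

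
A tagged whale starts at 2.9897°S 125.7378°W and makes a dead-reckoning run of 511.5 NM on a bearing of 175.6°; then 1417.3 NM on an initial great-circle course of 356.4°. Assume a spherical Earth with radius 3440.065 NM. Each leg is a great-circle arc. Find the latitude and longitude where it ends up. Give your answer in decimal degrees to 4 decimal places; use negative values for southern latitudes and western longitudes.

latitude 12.0769°, longitude -126.5467°

Apply the spherical direct solution leg by leg, carrying full precision between legs.
Leg 1: from (-2.9897°, -125.7378°), δ = 511.5/3440.065 = 0.148689 rad, θ = 175.6° → φ = -11.4835°, λ = -125.0733°.
Leg 2: from (-11.4835°, -125.0733°), δ = 1417.3/3440.065 = 0.411998 rad, θ = 356.4° → φ = 12.0769°, λ = -126.5467°.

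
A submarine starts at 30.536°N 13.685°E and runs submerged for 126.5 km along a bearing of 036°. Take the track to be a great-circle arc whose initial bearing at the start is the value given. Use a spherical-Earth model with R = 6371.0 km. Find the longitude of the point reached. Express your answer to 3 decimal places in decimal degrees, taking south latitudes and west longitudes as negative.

Central angle δ = d/R = 0.019856 rad.
With φ₁ = 30.536° = 0.532954 rad and θ = 36° = 0.628319 rad:
sin φ₂ = sin φ₁ cos δ + cos φ₁ sin δ cos θ = (0.508080)(0.999803) + (0.861310)(0.019854)(0.809017) = 0.521814
φ₂ = asin(0.521814) = 0.548976 rad = 31.454°.
Then Δλ = atan2(0.010052, 0.734680) = 0.013681 rad, from sin θ sin δ cos φ₁ over cos δ − sin φ₁ sin φ₂.
Hence λ₂ = 13.685° + 0.784° = 14.469°.

longitude 14.469°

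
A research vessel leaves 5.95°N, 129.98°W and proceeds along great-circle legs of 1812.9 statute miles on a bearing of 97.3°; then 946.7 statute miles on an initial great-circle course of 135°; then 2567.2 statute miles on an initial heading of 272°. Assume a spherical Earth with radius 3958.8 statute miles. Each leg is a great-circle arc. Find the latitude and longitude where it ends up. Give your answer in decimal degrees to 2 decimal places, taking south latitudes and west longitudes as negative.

latitude -4.81°, longitude -131.51°

Apply the spherical direct solution leg by leg, carrying full precision between legs.
Leg 1: from (5.95°, -129.98°), δ = 1812.9/3958.8 = 0.457942 rad, θ = 97.3° → φ = 2.13°, λ = -103.95°.
Leg 2: from (2.13°, -103.95°), δ = 946.7/3958.8 = 0.239138 rad, θ = 135° → φ = -7.55°, λ = -94.22°.
Leg 3: from (-7.55°, -94.22°), δ = 2567.2/3958.8 = 0.648479 rad, θ = 272° → φ = -4.81°, λ = -131.51°.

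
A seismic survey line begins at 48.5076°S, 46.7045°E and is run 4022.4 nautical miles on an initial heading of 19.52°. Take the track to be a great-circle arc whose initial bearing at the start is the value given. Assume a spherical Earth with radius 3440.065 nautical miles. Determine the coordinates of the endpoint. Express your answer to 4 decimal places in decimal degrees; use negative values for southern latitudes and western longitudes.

latitude 16.3822°, longitude 65.4023°

The arc subtends δ = 4022.4/3440.065 = 1.169280 rad at the centre.
Converting: φ₁ = -0.846617 rad, θ = 0.340688 rad.
Applying the spherical law of cosines for sides, sin φ₂ = sin φ₁ cos δ + cos φ₁ sin δ cos θ = 0.282043, so φ₂ = 16.3822°.
Then Δλ = atan2(0.203766, 0.602077) = 0.326338 rad, from sin θ sin δ cos φ₁ over cos δ − sin φ₁ sin φ₂.
λ₂ = λ₁ + Δλ = 65.4023°.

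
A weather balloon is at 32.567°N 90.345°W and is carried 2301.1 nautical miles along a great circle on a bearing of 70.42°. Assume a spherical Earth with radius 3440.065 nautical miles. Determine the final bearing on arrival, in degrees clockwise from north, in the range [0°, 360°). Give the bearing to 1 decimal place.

final bearing 98.0°

Central angle δ = d/R = 0.668912 rad.
Converting: φ₁ = 0.568401 rad, θ = 1.229061 rad.
sin φ₂ = sin φ₁ cos δ + cos φ₁ sin δ cos θ = (0.538285)(0.784497) + (0.842763)(0.620133)(0.335123) = 0.597427
φ₂ = asin(0.597427) = 0.640288 rad = 36.686°.
Then Δλ = atan2(0.492404, 0.462911) = 0.816261 rad, from sin θ sin δ cos φ₁ over cos δ − sin φ₁ sin φ₂.
λ₂ = λ₁ + Δλ = -43.577°.
The forward bearing on arrival equals the back-azimuth from the destination plus 180°.
Back-azimuth from P₂ (36.7°, -43.6°) to P₁ (32.6°, -90.3°), with Δλ' = λ₁ − λ₂ = -46.8°: atan2( sin Δλ' cos φ₁ , cos φ₂ sin φ₁ − sin φ₂ cos φ₁ cos Δλ' ) = 278.0°.
Final bearing = (278.0° + 180°) mod 360° = 98.0°.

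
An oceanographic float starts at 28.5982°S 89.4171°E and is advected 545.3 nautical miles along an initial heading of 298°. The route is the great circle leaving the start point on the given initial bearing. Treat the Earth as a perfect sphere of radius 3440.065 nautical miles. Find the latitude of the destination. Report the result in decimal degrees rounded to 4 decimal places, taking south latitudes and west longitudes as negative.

Angular distance δ = d/R = 545.3 / 3440.065 = 0.158514 rad.
Start latitude φ₁ = -0.499133 rad; initial bearing θ = 5.201081 rad.
Applying the spherical law of cosines for sides, sin φ₂ = sin φ₁ cos δ + cos φ₁ sin δ cos θ = -0.407598, so φ₂ = -24.0540°.
Δλ = atan2( sin θ sin δ cos φ₁ , cos δ − sin φ₁ sin φ₂ ) = atan2(-0.122371, 0.792360) = -0.153227 rad = -8.7793°.
Hence λ₂ = 89.4171° + -8.7793° = 80.6378°.

latitude -24.0540°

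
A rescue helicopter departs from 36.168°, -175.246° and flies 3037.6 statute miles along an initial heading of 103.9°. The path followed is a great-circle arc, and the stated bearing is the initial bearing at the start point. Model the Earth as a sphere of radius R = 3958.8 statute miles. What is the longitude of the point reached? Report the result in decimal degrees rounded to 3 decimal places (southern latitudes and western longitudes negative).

longitude -130.484°

Angular distance δ = d/R = 3037.6 / 3958.8 = 0.767303 rad.
Converting: φ₁ = 0.631251 rad, θ = 1.813397 rad.
Applying the spherical law of cosines for sides, sin φ₂ = sin φ₁ cos δ + cos φ₁ sin δ cos θ = 0.290157, so φ₂ = 16.867°.
Δλ = atan2( sin θ sin δ cos φ₁ , cos δ − sin φ₁ sin φ₂ ) = atan2(0.544007, 0.548548) = 0.781242 rad = 44.762°.
λ₂ = λ₁ + Δλ = -130.484°.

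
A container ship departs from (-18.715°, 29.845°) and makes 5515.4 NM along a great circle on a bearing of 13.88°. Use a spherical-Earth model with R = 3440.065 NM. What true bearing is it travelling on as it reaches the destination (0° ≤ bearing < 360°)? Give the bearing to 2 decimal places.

δ = 5515.4/3440.065 = 1.603284 rad (91.8614°).
With φ₁ = -18.715° = -0.326638 rad and θ = 13.88° = 0.242252 rad:
sin φ₂ = sin φ₁ cos δ + cos φ₁ sin δ cos θ = (-0.320861)(-0.032482) + (0.947126)(0.999472)(0.970800) = 0.929407
φ₂ = asin(0.929407) = 1.192804 rad = 68.343°.
For the longitude increment, Δλ = atan2( sin θ sin δ cos φ₁, cos δ − sin φ₁ sin φ₂ ) = atan2(0.227085, 0.265729) = 40.516°.
Hence λ₂ = 29.845° + 40.516° = 70.361°.
The forward bearing on arrival equals the back-azimuth from the destination plus 180°.
Back-azimuth from P₂ (68.34°, 70.36°) to P₁ (-18.71°, 29.84°), with Δλ' = λ₁ − λ₂ = -40.52°: atan2( sin Δλ' cos φ₁ , cos φ₂ sin φ₁ − sin φ₂ cos φ₁ cos Δλ' ) = 218.00°.
Final bearing = (218.00° + 180°) mod 360° = 38.00°.

final bearing 38.00°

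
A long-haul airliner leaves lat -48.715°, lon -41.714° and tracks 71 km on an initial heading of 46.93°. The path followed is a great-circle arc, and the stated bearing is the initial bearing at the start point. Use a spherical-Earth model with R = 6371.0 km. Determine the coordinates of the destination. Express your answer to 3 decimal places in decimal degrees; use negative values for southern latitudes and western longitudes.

latitude -48.277°, longitude -41.013°

Central angle δ = d/R = 0.011144 rad.
With φ₁ = -48.715° = -0.850237 rad and θ = 46.93° = 0.819083 rad:
Applying the spherical law of cosines for sides, sin φ₂ = sin φ₁ cos δ + cos φ₁ sin δ cos θ = -0.746369, so φ₂ = -48.277°.
Then Δλ = atan2(0.005371, 0.439089) = 0.012233 rad, from sin θ sin δ cos φ₁ over cos δ − sin φ₁ sin φ₂.
λ₂ = λ₁ + Δλ = -41.013°.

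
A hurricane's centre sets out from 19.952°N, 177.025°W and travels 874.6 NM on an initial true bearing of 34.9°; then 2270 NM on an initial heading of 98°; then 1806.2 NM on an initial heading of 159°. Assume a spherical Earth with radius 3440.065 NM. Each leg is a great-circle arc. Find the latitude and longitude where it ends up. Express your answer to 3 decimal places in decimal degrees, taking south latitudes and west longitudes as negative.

Apply the spherical direct solution leg by leg, carrying full precision between legs.
Leg 1: from (19.952°, -177.025°), δ = 874.6/3440.065 = 0.254239 rad, θ = 34.9° → φ = 31.612°, λ = -167.297°.
Leg 2: from (31.612°, -167.297°), δ = 2270/3440.065 = 0.659871 rad, θ = 98° → φ = 19.966°, λ = -127.066°.
Leg 3: from (19.966°, -127.066°), δ = 1806.2/3440.065 = 0.525048 rad, θ = 159° → φ = -8.300°, λ = -116.607°.

latitude -8.300°, longitude -116.607°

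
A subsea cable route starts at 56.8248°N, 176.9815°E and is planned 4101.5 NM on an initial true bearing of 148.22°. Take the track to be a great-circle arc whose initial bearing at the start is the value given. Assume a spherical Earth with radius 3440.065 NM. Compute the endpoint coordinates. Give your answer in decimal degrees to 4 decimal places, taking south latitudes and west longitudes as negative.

latitude -7.0608°, longitude -153.4728°

δ = 4101.5/3440.065 = 1.192274 rad (68.3123°).
Start latitude φ₁ = 0.991780 rad; initial bearing θ = 2.586927 rad.
Applying the spherical law of cosines for sides, sin φ₂ = sin φ₁ cos δ + cos φ₁ sin δ cos θ = -0.122923, so φ₂ = -7.0608°.
Then Δλ = atan2(0.267788, 0.472434) = 0.515670 rad, from sin θ sin δ cos φ₁ over cos δ − sin φ₁ sin φ₂.
λ₂ = 176.9815° + 29.5457° = 206.5272°, normalized to (−180°, 180°] → -153.4728°.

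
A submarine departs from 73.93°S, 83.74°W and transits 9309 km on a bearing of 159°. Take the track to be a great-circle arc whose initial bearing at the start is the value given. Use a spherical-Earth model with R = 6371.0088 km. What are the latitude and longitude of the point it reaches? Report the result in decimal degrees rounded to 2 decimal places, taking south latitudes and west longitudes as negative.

latitude -21.22°, longitude 73.79°

δ = 9309/6371.0088 = 1.461150 rad (83.7177°).
Converting: φ₁ = -1.290322 rad, θ = 2.775074 rad.
Destination latitude: φ₂ = arcsin( sin φ₁ cos δ + cos φ₁ sin δ cos θ ) = arcsin(-0.362025) = -21.22°.
Δλ = atan2( sin θ sin δ cos φ₁ , cos δ − sin φ₁ sin φ₂ ) = atan2(0.098605, -0.238452) = 2.749485 rad = 157.53°.
λ₂ = λ₁ + Δλ = 73.79°.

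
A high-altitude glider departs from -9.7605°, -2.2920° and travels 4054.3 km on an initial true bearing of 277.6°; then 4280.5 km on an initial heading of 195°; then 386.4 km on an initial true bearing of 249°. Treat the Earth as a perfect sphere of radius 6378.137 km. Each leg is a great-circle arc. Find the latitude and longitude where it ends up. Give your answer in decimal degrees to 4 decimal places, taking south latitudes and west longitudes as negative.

Apply the spherical direct solution leg by leg, carrying full precision between legs.
Leg 1: from (-9.7605°, -2.2920°), δ = 4054.3/6378.137 = 0.635656 rad, θ = 277.6° → φ = -3.3843°, λ = -38.4148°.
Leg 2: from (-3.3843°, -38.4148°), δ = 4280.5/6378.137 = 0.671121 rad, θ = 195° → φ = -40.2300°, λ = -50.5851°.
Leg 3: from (-40.2300°, -50.5851°), δ = 386.4/6378.137 = 0.060582 rad, θ = 249° → φ = -41.3943°, λ = -54.9062°.

latitude -41.3943°, longitude -54.9062°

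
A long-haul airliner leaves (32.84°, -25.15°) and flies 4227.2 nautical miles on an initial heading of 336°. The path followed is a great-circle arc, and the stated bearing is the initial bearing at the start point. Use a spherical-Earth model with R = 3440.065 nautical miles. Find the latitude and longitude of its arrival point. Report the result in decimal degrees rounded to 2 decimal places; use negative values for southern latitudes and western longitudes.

Angular distance δ = d/R = 4227.2 / 3440.065 = 1.228814 rad.
Start latitude φ₁ = 0.573166 rad; initial bearing θ = 5.864306 rad.
Applying the spherical law of cosines for sides, sin φ₂ = sin φ₁ cos δ + cos φ₁ sin δ cos θ = 0.904964, so φ₂ = 64.82°.
For the longitude increment, Δλ = atan2( sin θ sin δ cos φ₁, cos δ − sin φ₁ sin φ₂ ) = atan2(-0.321946, -0.155402) = -115.77°.
λ₂ = -25.15° + -115.77° = -140.92°.

latitude 64.82°, longitude -140.92°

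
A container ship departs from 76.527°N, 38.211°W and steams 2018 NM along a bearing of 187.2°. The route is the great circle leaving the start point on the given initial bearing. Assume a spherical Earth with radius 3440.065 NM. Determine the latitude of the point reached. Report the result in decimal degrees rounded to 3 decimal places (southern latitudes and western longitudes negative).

latitude 42.996°

Angular distance δ = d/R = 2018 / 3440.065 = 0.586617 rad.
With φ₁ = 76.527° = 1.335648 rad and θ = 187.2° = 3.267256 rad:
Destination latitude: φ₂ = arcsin( sin φ₁ cos δ + cos φ₁ sin δ cos θ ) = arcsin(0.681947) = 42.996°.
Δλ = atan2( sin θ sin δ cos φ₁ , cos δ − sin φ₁ sin φ₂ ) = atan2(-0.016164, 0.169639) = -0.094999 rad = -5.443°.
Hence λ₂ = -38.211° + -5.443° = -43.654°.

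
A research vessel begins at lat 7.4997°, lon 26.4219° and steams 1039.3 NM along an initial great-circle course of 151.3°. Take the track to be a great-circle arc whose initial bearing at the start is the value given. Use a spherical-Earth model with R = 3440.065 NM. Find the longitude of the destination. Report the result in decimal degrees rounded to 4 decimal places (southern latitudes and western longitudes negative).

longitude 34.7123°

Angular distance δ = d/R = 1039.3 / 3440.065 = 0.302116 rad.
Start latitude φ₁ = 0.130894 rad; initial bearing θ = 2.640683 rad.
Destination latitude: φ₂ = arcsin( sin φ₁ cos δ + cos φ₁ sin δ cos θ ) = arcsin(-0.134145) = -7.7092°.
For the longitude increment, Δλ = atan2( sin θ sin δ cos φ₁, cos δ − sin φ₁ sin φ₂ ) = atan2(0.141664, 0.972218) = 8.2904°.
λ₂ = 26.4219° + 8.2904° = 34.7123°.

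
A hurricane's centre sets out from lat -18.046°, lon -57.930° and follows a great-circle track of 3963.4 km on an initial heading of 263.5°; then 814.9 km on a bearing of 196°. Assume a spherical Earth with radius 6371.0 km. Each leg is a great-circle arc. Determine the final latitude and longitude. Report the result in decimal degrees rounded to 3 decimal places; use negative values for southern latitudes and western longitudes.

latitude -25.360°, longitude -97.745°

Apply the spherical direct solution leg by leg, carrying full precision between legs.
Leg 1: from (-18.046°, -57.930°), δ = 3963.4/6371 = 0.622100 rad, θ = 263.5° → φ = -18.329°, λ = -95.515°.
Leg 2: from (-18.329°, -95.515°), δ = 814.9/6371 = 0.127908 rad, θ = 196° → φ = -25.360°, λ = -97.745°.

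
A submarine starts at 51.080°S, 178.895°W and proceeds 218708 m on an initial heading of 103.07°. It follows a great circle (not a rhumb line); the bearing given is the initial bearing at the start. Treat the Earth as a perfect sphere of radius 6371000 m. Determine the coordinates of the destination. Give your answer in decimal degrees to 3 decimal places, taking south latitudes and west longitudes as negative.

latitude -51.485°, longitude -175.817°

δ = 218708/6371000 = 0.034329 rad (1.9669°).
With φ₁ = -51.080° = -0.891514 rad and θ = 103.07° = 1.798911 rad:
Destination latitude: φ₂ = arcsin( sin φ₁ cos δ + cos φ₁ sin δ cos θ ) = arcsin(-0.782442) = -51.485°.
Then Δλ = atan2(0.021004, 0.390653) = 0.053714 rad, from sin θ sin δ cos φ₁ over cos δ − sin φ₁ sin φ₂.
Hence λ₂ = -178.895° + 3.078° = -175.817°.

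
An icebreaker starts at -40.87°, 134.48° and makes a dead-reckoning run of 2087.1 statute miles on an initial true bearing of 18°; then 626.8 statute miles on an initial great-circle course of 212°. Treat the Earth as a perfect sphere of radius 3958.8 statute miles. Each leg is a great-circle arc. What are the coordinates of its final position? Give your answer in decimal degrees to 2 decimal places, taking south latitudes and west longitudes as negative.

Apply the spherical direct solution leg by leg, carrying full precision between legs.
Leg 1: from (-40.87°, 134.48°), δ = 2087.1/3958.8 = 0.527205 rad, θ = 18° → φ = -11.75°, λ = 143.62°.
Leg 2: from (-11.75°, 143.62°), δ = 626.8/3958.8 = 0.158331 rad, θ = 212° → φ = -19.39°, λ = 138.54°.

latitude -19.39°, longitude 138.54°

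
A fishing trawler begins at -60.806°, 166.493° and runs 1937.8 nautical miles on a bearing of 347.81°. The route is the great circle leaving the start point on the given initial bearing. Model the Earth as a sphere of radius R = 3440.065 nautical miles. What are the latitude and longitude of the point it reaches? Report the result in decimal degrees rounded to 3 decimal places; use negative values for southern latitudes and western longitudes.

latitude -28.915°, longitude 159.092°

δ = 1937.8/3440.065 = 0.563303 rad (32.2749°).
Start latitude φ₁ = -1.061265 rad; initial bearing θ = 6.070430 rad.
Destination latitude: φ₂ = arcsin( sin φ₁ cos δ + cos φ₁ sin δ cos θ ) = arcsin(-0.483508) = -28.915°.
For the longitude increment, Δλ = atan2( sin θ sin δ cos φ₁, cos δ − sin φ₁ sin φ₂ ) = atan2(-0.054997, 0.423406) = -7.401°.
λ₂ = 166.493° + -7.401° = 159.092°.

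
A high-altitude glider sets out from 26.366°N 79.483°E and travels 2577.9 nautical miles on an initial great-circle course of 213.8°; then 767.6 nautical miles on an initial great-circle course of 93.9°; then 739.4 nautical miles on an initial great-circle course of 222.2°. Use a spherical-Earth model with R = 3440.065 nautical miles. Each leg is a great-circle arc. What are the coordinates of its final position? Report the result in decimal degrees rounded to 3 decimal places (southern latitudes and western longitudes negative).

latitude -20.057°, longitude 61.044°

Apply the spherical direct solution leg by leg, carrying full precision between legs.
Leg 1: from (26.366°, 79.483°), δ = 2577.9/3440.065 = 0.749375 rad, θ = 213.8° → φ = -10.488°, λ = 56.816°.
Leg 2: from (-10.488°, 56.816°), δ = 767.6/3440.065 = 0.223135 rad, θ = 93.9° → φ = -11.088°, λ = 69.817°.
Leg 3: from (-11.088°, 69.817°), δ = 739.4/3440.065 = 0.214938 rad, θ = 222.2° → φ = -20.057°, λ = 61.044°.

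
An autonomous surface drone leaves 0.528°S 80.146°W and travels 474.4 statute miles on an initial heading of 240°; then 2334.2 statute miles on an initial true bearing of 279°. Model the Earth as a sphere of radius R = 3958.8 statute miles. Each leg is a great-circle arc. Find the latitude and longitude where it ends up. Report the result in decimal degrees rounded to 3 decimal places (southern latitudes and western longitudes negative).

latitude 1.690°, longitude -119.431°

Apply the spherical direct solution leg by leg, carrying full precision between legs.
Leg 1: from (-0.528°, -80.146°), δ = 474.4/3958.8 = 0.119834 rad, θ = 240° → φ = -3.952°, λ = -86.103°.
Leg 2: from (-3.952°, -86.103°), δ = 2334.2/3958.8 = 0.589623 rad, θ = 279° → φ = 1.690°, λ = -119.431°.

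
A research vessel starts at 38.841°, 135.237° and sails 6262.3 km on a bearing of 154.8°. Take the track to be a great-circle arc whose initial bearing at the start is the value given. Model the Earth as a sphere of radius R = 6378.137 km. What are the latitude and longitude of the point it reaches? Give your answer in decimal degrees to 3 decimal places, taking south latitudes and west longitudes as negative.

latitude -13.747°, longitude 156.613°

Angular distance δ = d/R = 6262.3 / 6378.137 = 0.981838 rad.
Start latitude φ₁ = 0.677903 rad; initial bearing θ = 2.701770 rad.
sin φ₂ = sin φ₁ cos δ + cos φ₁ sin δ cos θ = (0.627161)(0.555495) + (0.778889)(0.831520)(-0.904827) = -0.237637
φ₂ = asin(-0.237637) = -0.239933 rad = -13.747°.
For the longitude increment, Δλ = atan2( sin θ sin δ cos φ₁, cos δ − sin φ₁ sin φ₂ ) = atan2(0.275761, 0.704532) = 21.376°.
λ₂ = 135.237° + 21.376° = 156.613°.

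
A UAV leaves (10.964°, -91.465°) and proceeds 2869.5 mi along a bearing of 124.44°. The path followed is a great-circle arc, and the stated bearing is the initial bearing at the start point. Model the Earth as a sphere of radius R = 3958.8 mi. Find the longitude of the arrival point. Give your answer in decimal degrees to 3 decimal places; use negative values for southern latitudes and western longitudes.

longitude -57.320°

Angular distance δ = d/R = 2869.5 / 3958.8 = 0.724841 rad.
With φ₁ = 10.964° = 0.191358 rad and θ = 124.44° = 2.171888 rad:
Destination latitude: φ₂ = arcsin( sin φ₁ cos δ + cos φ₁ sin δ cos θ ) = arcsin(-0.225741) = -13.046°.
For the longitude increment, Δλ = atan2( sin θ sin δ cos φ₁, cos δ − sin φ₁ sin φ₂ ) = atan2(0.536821, 0.791539) = 34.145°.
Hence λ₂ = -91.465° + 34.145° = -57.320°.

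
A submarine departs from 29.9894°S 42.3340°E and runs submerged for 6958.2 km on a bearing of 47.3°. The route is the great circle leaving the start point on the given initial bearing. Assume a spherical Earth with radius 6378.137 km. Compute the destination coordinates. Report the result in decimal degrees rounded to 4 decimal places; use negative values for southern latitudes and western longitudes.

δ = 6958.2/6378.137 = 1.090946 rad (62.5066°).
With φ₁ = -29.9894° = -0.523414 rad and θ = 47.3° = 0.825541 rad:
Applying the spherical law of cosines for sides, sin φ₂ = sin φ₁ cos δ + cos φ₁ sin δ cos θ = 0.290282, so φ₂ = 16.8748°.
Δλ = atan2( sin θ sin δ cos φ₁ , cos δ − sin φ₁ sin φ₂ ) = atan2(0.564636, 0.606741) = 0.749469 rad = 42.9414°.
λ₂ = 42.3340° + 42.9414° = 85.2754°.

latitude 16.8748°, longitude 85.2754°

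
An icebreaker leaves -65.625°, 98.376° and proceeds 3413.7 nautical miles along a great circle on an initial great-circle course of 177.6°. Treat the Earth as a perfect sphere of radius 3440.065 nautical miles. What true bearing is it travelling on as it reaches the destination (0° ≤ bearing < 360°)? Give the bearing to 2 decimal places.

Angular distance δ = d/R = 3413.7 / 3440.065 = 0.992336 rad.
Start latitude φ₁ = -1.145372 rad; initial bearing θ = 3.099705 rad.
Destination latitude: φ₂ = arcsin( sin φ₁ cos δ + cos φ₁ sin δ cos θ ) = arcsin(-0.843260) = -57.486°.
For the longitude increment, Δλ = atan2( sin θ sin δ cos φ₁, cos δ − sin φ₁ sin φ₂ ) = atan2(0.014471, -0.221360) = 176.260°.
λ₂ = 98.376° + 176.260° = 274.636°, normalized to (−180°, 180°] → -85.364°.
The forward bearing on arrival equals the back-azimuth from the destination plus 180°.
Back-azimuth from P₂ (-57.49°, -85.36°) to P₁ (-65.62°, 98.38°), with Δλ' = λ₁ − λ₂ = 183.74°: atan2( sin Δλ' cos φ₁ , cos φ₂ sin φ₁ − sin φ₂ cos φ₁ cos Δλ' ) = 181.84°.
Final bearing = (181.84° + 180°) mod 360° = 1.84°.

final bearing 1.84°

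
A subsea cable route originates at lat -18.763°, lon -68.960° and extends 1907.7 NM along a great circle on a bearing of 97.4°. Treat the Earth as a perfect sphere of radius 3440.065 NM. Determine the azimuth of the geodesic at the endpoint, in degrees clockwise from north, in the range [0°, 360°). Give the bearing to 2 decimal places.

final bearing 86.00°

δ = 1907.7/3440.065 = 0.554553 rad (31.7736°).
Start latitude φ₁ = -0.327476 rad; initial bearing θ = 1.699951 rad.
sin φ₂ = sin φ₁ cos δ + cos φ₁ sin δ cos θ = (-0.321654)(0.850136) + (0.946857)(0.526564)(-0.128796) = -0.337665
φ₂ = asin(-0.337665) = -0.344435 rad = -19.735°.
Δλ = atan2( sin θ sin δ cos φ₁ , cos δ − sin φ₁ sin φ₂ ) = atan2(0.494428, 0.741524) = 0.588076 rad = 33.694°.
λ₂ = -68.960° + 33.694° = -35.266°.
The forward bearing on arrival equals the back-azimuth from the destination plus 180°.
Back-azimuth from P₂ (-19.73°, -35.27°) to P₁ (-18.76°, -68.96°), with Δλ' = λ₁ − λ₂ = -33.69°: atan2( sin Δλ' cos φ₁ , cos φ₂ sin φ₁ − sin φ₂ cos φ₁ cos Δλ' ) = 266.00°.
Final bearing = (266.00° + 180°) mod 360° = 86.00°.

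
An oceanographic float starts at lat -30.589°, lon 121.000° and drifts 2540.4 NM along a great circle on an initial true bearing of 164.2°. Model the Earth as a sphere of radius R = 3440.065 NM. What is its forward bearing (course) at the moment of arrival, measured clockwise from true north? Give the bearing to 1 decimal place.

final bearing 139.0°

Central angle δ = d/R = 0.738474 rad.
With φ₁ = -30.589° = -0.533879 rad and θ = 164.2° = 2.865831 rad:
Applying the spherical law of cosines for sides, sin φ₂ = sin φ₁ cos δ + cos φ₁ sin δ cos θ = -0.933901, so φ₂ = -69.051°.
Then Δλ = atan2(0.157782, 0.264256) = 0.538269 rad, from sin θ sin δ cos φ₁ over cos δ − sin φ₁ sin φ₂.
λ₂ = λ₁ + Δλ = 151.841°.
The forward bearing on arrival equals the back-azimuth from the destination plus 180°.
Back-azimuth from P₂ (-69.1°, 151.8°) to P₁ (-30.6°, 121.0°), with Δλ' = λ₁ − λ₂ = -30.8°: atan2( sin Δλ' cos φ₁ , cos φ₂ sin φ₁ − sin φ₂ cos φ₁ cos Δλ' ) = 319.0°.
Final bearing = (319.0° + 180°) mod 360° = 139.0°.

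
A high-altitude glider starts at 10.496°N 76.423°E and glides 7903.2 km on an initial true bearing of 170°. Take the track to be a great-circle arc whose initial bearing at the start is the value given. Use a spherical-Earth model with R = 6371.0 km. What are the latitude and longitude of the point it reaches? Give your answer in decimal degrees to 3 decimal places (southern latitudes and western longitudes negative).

latitude -58.971°, longitude 95.005°

Central angle δ = d/R = 1.240496 rad.
With φ₁ = 10.496° = 0.183190 rad and θ = 170° = 2.967060 rad:
Destination latitude: φ₂ = arcsin( sin φ₁ cos δ + cos φ₁ sin δ cos θ ) = arcsin(-0.856905) = -58.971°.
Δλ = atan2( sin θ sin δ cos φ₁ , cos δ − sin φ₁ sin φ₂ ) = atan2(0.161513, 0.480427) = 0.324316 rad = 18.582°.
λ₂ = λ₁ + Δλ = 95.005°.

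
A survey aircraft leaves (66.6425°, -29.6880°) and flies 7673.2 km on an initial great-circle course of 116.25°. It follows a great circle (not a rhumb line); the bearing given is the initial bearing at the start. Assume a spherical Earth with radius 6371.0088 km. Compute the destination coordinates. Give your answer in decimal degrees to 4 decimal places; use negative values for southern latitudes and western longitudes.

δ = 7673.2/6371.0088 = 1.204393 rad (69.0067°).
Converting: φ₁ = 1.163131 rad, θ = 2.028945 rad.
Applying the spherical law of cosines for sides, sin φ₂ = sin φ₁ cos δ + cos φ₁ sin δ cos θ = 0.165187, so φ₂ = 9.5081°.
For the longitude increment, Δλ = atan2( sin θ sin δ cos φ₁, cos δ − sin φ₁ sin φ₂ ) = atan2(0.331978, 0.206610) = 58.1034°.
λ₂ = λ₁ + Δλ = 28.4154°.

latitude 9.5081°, longitude 28.4154°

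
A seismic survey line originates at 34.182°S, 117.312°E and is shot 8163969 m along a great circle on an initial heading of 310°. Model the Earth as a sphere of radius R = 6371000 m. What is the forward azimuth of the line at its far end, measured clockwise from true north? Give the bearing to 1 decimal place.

final bearing 317.4°

δ = 8163969/6371000 = 1.281427 rad (73.4203°).
With φ₁ = -34.182° = -0.596588 rad and θ = 310° = 5.410521 rad:
Applying the spherical law of cosines for sides, sin φ₂ = sin φ₁ cos δ + cos φ₁ sin δ cos θ = 0.349327, so φ₂ = 20.446°.
Then Δλ = atan2(-0.607368, 0.481608) = -0.900373 rad, from sin θ sin δ cos φ₁ over cos δ − sin φ₁ sin φ₂.
Hence λ₂ = 117.312° + -51.588° = 65.724°.
The forward bearing on arrival equals the back-azimuth from the destination plus 180°.
Back-azimuth from P₂ (20.4°, 65.7°) to P₁ (-34.2°, 117.3°), with Δλ' = λ₁ − λ₂ = 51.6°: atan2( sin Δλ' cos φ₁ , cos φ₂ sin φ₁ − sin φ₂ cos φ₁ cos Δλ' ) = 137.4°.
Final bearing = (137.4° + 180°) mod 360° = 317.4°.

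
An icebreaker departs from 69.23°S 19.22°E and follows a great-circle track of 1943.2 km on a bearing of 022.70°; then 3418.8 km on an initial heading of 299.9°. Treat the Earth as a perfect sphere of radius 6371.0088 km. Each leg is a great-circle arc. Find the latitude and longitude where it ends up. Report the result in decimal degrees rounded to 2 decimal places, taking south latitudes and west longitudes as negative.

Apply the spherical direct solution leg by leg, carrying full precision between legs.
Leg 1: from (-69.23°, 19.22°), δ = 1943.2/6371.0088 = 0.305007 rad, θ = 22.7° → φ = -52.52°, λ = 30.20°.
Leg 2: from (-52.52°, 30.20°), δ = 3418.8/6371.0088 = 0.536618 rad, θ = 299.9° → φ = -31.80°, λ = -1.23°.

latitude -31.80°, longitude -1.23°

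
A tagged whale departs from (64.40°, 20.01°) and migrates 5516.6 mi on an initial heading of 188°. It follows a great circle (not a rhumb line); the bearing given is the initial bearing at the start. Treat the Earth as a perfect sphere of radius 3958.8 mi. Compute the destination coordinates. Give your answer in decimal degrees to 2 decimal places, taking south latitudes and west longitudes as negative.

Central angle δ = d/R = 1.393503 rad.
Start latitude φ₁ = 1.123992 rad; initial bearing θ = 3.281219 rad.
Applying the spherical law of cosines for sides, sin φ₂ = sin φ₁ cos δ + cos φ₁ sin δ cos θ = -0.262121, so φ₂ = -15.20°.
Then Δλ = atan2(-0.059192, 0.412755) = -0.142436 rad, from sin θ sin δ cos φ₁ over cos δ − sin φ₁ sin φ₂.
Hence λ₂ = 20.01° + -8.16° = 11.85°.

latitude -15.20°, longitude 11.85°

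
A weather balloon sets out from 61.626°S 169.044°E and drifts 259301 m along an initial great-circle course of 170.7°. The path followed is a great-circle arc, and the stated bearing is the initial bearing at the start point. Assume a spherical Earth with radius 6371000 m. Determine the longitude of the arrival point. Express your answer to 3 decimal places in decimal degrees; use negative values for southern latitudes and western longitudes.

The arc subtends δ = 259301/6371000 = 0.040700 rad at the centre.
Converting: φ₁ = -1.075577 rad, θ = 2.979277 rad.
Applying the spherical law of cosines for sides, sin φ₂ = sin φ₁ cos δ + cos φ₁ sin δ cos θ = -0.898218, so φ₂ = -63.925°.
Δλ = atan2( sin θ sin δ cos φ₁ , cos δ − sin φ₁ sin φ₂ ) = atan2(0.003125, 0.208862) = 0.014960 rad = 0.857°.
λ₂ = λ₁ + Δλ = 169.901°.

longitude 169.901°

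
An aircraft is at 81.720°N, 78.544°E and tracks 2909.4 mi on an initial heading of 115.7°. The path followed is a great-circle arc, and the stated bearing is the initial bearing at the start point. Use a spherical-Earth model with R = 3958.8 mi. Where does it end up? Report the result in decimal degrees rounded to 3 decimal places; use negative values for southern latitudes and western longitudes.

latitude 43.811°, longitude 135.396°

δ = 2909.4/3958.8 = 0.734920 rad (42.1078°).
Start latitude φ₁ = 1.426283 rad; initial bearing θ = 2.019346 rad.
sin φ₂ = sin φ₁ cos δ + cos φ₁ sin δ cos θ = (0.989576)(0.741885) + (0.144011)(0.670528)(-0.433659) = 0.692276
φ₂ = asin(0.692276) = 0.764638 rad = 43.811°.
Then Δλ = atan2(0.087011, 0.056825) = 0.992259 rad, from sin θ sin δ cos φ₁ over cos δ − sin φ₁ sin φ₂.
λ₂ = λ₁ + Δλ = 135.396°.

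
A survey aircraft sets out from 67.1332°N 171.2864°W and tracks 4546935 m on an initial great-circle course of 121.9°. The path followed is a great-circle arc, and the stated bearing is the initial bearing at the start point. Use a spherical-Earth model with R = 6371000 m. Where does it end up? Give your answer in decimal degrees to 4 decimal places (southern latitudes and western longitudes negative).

The arc subtends δ = 4546935/6371000 = 0.713693 rad at the centre.
Start latitude φ₁ = 1.171695 rad; initial bearing θ = 2.127556 rad.
sin φ₂ = sin φ₁ cos δ + cos φ₁ sin δ cos θ = (0.921411)(0.755950) + (0.388590)(0.654630)(-0.528438) = 0.562115
φ₂ = asin(0.562115) = 0.596941 rad = 34.2022°.
Δλ = atan2( sin θ sin δ cos φ₁ , cos δ − sin φ₁ sin φ₂ ) = atan2(0.215964, 0.238011) = 0.736871 rad = 42.2196°.
Hence λ₂ = -171.2864° + 42.2196° = -129.0668°.

latitude 34.2022°, longitude -129.0668°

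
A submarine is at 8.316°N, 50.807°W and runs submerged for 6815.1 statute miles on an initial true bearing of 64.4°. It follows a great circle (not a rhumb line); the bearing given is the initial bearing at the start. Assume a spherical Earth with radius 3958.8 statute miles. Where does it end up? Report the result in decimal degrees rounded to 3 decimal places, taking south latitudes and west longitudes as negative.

latitude 23.640°, longitude 52.467°

Central angle δ = d/R = 1.721507 rad.
Converting: φ₁ = 0.145142 rad, θ = 1.123992 rad.
sin φ₂ = sin φ₁ cos δ + cos φ₁ sin δ cos θ = (0.144633)(-0.150140) + (0.989485)(0.988665)(0.432086) = 0.400981
φ₂ = asin(0.400981) = 0.412588 rad = 23.640°.
Δλ = atan2( sin θ sin δ cos φ₁ , cos δ − sin φ₁ sin φ₂ ) = atan2(0.882235, -0.208135) = 1.802478 rad = 103.274°.
λ₂ = λ₁ + Δλ = 52.467°.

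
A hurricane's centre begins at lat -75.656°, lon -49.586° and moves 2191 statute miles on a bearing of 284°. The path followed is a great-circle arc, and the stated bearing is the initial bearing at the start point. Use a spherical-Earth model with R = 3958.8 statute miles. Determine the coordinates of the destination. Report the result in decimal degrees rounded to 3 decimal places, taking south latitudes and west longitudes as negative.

Central angle δ = d/R = 0.553451 rad.
Start latitude φ₁ = -1.320446 rad; initial bearing θ = 4.956735 rad.
Applying the spherical law of cosines for sides, sin φ₂ = sin φ₁ cos δ + cos φ₁ sin δ cos θ = -0.792692, so φ₂ = -52.438°.
Δλ = atan2( sin θ sin δ cos φ₁ , cos δ − sin φ₁ sin φ₂ ) = atan2(-0.126352, 0.082735) = -0.991055 rad = -56.783°.
Hence λ₂ = -49.586° + -56.783° = -106.369°.

latitude -52.438°, longitude -106.369°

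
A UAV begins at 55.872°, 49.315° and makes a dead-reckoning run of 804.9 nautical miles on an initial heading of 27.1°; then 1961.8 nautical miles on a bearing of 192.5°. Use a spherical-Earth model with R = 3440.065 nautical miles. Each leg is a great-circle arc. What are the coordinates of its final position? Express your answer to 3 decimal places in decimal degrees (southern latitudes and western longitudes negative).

Apply the spherical direct solution leg by leg, carrying full precision between legs.
Leg 1: from (55.872°, 49.315°), δ = 804.9/3440.065 = 0.233978 rad, θ = 27.1° → φ = 67.077°, λ = 65.049°.
Leg 2: from (67.077°, 65.049°), δ = 1961.8/3440.065 = 0.570280 rad, θ = 192.5° → φ = 34.749°, λ = 56.873°.

latitude 34.749°, longitude 56.873°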